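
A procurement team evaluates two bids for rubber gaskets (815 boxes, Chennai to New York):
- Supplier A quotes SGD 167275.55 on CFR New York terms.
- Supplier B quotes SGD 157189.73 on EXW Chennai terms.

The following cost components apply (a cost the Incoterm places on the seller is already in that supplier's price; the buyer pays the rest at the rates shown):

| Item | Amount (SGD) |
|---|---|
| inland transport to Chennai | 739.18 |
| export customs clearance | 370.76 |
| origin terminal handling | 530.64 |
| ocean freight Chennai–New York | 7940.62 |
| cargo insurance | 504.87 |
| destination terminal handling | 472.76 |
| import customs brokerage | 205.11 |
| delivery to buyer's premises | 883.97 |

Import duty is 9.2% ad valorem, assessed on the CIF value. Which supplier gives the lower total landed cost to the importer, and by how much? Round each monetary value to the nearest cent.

Supplier B is cheaper by SGD 551.05

Supplier A (CFR):
CIF value = CFR price + insurance = 167275.55 + 504.87 = 167780.42
Import duty = 167780.42 × 9.2% = 15435.80
Buyer bears (A): 504.87 + 472.76 + 205.11 + 883.97 = 2066.71
Landed cost (A) = invoice 167275.55 + 2066.71 + duty 15435.80 = 184778.06
Supplier B (EXW):
CIF value = EXW price + inland to port + export clearance + origin terminal + freight + insurance = 157189.73 + 739.18 + 370.76 + 530.64 + 7940.62 + 504.87 = 167275.80
Import duty = 167275.80 × 9.2% = 15389.37
Buyer bears (B): 739.18 + 370.76 + 530.64 + 7940.62 + 504.87 + 472.76 + 205.11 + 883.97 = 11647.91
Landed cost (B) = invoice 157189.73 + 11647.91 + duty 15389.37 = 184227.01
Difference = |184778.06 − 184227.01| = 551.05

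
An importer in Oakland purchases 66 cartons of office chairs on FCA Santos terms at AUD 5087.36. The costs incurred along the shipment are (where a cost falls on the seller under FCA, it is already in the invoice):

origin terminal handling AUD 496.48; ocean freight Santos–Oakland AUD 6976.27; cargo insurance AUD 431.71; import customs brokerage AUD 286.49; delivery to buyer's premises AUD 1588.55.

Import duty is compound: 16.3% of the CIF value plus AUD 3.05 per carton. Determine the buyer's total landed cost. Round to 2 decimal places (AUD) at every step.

Total landed cost: AUD 17185.83

FCA: the seller delivers export-cleared goods to the carrier; the buyer bears costs from that point.
CIF value = FCA price + origin terminal + freight + insurance = 5087.36 + 496.48 + 6976.27 + 431.71 = 12991.82
Ad valorem component: 12991.82 × 16.3% = 2117.67
Specific component: 66 × 3.05 = 201.30
Import duty = 2117.67 + 201.30 = 2318.97
Buyer bears: origin terminal 496.48 + freight 6976.27 + insurance 431.71 + brokerage 286.49 + delivery 1588.55 + duty 2318.97 = 12098.47
Landed cost = invoice 5087.36 + 12098.47 = 17185.83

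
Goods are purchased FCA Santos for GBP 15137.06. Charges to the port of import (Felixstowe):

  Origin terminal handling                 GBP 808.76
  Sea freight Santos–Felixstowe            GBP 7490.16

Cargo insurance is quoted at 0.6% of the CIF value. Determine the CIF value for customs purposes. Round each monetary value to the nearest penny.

CIF value: GBP 23577.44

Let C be the CIF value. C = FCA price + pre-shipment costs + freight + 0.6% × C
C − 0.6% × C = 15137.06 + 808.76 + 7490.16
0.994 × C = 23435.98
C = 23435.98 / 0.994 = 23577.44
Insurance premium = 0.6% × 23577.44 = 141.46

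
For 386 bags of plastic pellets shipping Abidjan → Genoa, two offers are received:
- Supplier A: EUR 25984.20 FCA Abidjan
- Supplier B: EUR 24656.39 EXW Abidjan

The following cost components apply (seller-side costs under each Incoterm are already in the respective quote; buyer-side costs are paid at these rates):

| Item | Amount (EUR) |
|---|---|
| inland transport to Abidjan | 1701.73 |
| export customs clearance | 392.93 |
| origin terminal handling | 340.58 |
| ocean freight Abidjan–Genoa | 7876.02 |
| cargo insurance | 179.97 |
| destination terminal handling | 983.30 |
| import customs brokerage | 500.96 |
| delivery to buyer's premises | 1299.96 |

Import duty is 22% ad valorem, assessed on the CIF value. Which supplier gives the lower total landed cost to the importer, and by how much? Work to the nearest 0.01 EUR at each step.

Supplier A (FCA):
CIF value = FCA price + origin terminal + freight + insurance = 25984.20 + 340.58 + 7876.02 + 179.97 = 34380.77
Import duty = 34380.77 × 22% = 7563.77
Buyer bears (A): 340.58 + 7876.02 + 179.97 + 983.30 + 500.96 + 1299.96 = 11180.79
Landed cost (A) = invoice 25984.20 + 11180.79 + duty 7563.77 = 44728.76
Supplier B (EXW):
CIF value = EXW price + inland to port + export clearance + origin terminal + freight + insurance = 24656.39 + 1701.73 + 392.93 + 340.58 + 7876.02 + 179.97 = 35147.62
Import duty = 35147.62 × 22% = 7732.48
Buyer bears (B): 1701.73 + 392.93 + 340.58 + 7876.02 + 179.97 + 983.30 + 500.96 + 1299.96 = 13275.45
Landed cost (B) = invoice 24656.39 + 13275.45 + duty 7732.48 = 45664.32
Difference = |44728.76 − 45664.32| = 935.56

Supplier A is cheaper by EUR 935.56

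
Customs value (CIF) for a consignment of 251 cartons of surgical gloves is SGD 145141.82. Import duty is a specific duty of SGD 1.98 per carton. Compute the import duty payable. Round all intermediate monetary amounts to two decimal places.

Import duty = 251 × 1.98 = 496.98

Import duty: SGD 496.98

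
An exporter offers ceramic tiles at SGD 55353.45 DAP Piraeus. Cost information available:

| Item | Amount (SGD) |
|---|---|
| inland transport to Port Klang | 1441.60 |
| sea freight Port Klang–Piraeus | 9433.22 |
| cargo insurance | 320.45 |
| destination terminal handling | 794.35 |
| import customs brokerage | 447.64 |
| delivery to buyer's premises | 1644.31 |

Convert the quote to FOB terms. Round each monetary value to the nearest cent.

Not relevant to the conversion: inland to port — on the seller under both DAP and FOB; already in the DAP price and stays in the FOB price. brokerage — on the buyer under both terms; not part of either seller's price.
From DAP to FOB, the seller no longer bears: freight, insurance, destination terminal, delivery.
FOB price = 55353.45 − 9433.22 − 320.45 − 794.35 − 1644.31 = 43161.12

FOB price: SGD 43161.12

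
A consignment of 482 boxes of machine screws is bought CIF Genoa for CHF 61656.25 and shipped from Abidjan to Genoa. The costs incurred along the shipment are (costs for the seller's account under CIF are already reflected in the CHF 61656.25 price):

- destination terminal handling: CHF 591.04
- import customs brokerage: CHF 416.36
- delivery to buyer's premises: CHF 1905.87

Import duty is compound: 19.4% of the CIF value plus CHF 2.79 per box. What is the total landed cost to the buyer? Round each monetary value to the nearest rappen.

Total landed cost: CHF 77875.61

CIF: the seller pays costs through ocean freight and marine insurance to the destination port.
The CIF price already equals the CIF value: 61656.25
Ad valorem component: 61656.25 × 19.4% = 11961.31
Specific component: 482 × 2.79 = 1344.78
Import duty = 11961.31 + 1344.78 = 13306.09
Buyer bears: destination terminal 591.04 + brokerage 416.36 + delivery 1905.87 + duty 13306.09 = 16219.36
Landed cost = invoice 61656.25 + 16219.36 = 77875.61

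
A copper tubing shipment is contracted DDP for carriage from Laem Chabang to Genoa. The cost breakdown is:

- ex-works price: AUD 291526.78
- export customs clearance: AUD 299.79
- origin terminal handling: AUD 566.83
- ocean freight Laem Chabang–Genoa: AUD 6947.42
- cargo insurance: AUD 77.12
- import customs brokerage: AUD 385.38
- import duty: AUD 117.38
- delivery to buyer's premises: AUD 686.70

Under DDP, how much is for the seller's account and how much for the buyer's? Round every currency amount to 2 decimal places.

DDP: the seller bears all costs including import duty.
Seller's account: goods 291526.78 + export clearance 299.79 + origin terminal 566.83 + freight 6947.42 + insurance 77.12 + brokerage 385.38 + duty 117.38 + delivery 686.70 = 300607.40
Buyer's account: 0.00

Seller: AUD 300607.40; buyer: AUD 0.00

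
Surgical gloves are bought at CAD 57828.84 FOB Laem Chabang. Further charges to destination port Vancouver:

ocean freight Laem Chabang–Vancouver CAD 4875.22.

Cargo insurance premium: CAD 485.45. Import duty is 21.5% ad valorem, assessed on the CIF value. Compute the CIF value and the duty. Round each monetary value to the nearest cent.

CIF value: CAD 63189.51; import duty: CAD 13585.74

CIF = FOB price + freight + insurance
CIF = 57828.84 + 4875.22 + 485.45 = 63189.51
Import duty = 63189.51 × 21.5% = 13585.74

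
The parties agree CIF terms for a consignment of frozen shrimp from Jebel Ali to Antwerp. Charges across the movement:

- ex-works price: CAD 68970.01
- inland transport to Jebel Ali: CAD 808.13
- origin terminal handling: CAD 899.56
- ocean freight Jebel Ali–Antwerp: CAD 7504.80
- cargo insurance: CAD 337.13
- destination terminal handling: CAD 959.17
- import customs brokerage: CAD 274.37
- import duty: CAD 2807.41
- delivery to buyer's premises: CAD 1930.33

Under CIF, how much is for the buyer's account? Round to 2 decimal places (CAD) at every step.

Buyer's account: CAD 5971.28

CIF: the seller pays costs through ocean freight and marine insurance to the destination port.
Seller's account: goods 68970.01 + inland to port 808.13 + origin terminal 899.56 + freight 7504.80 + insurance 337.13 = 78519.63
Buyer's account: destination terminal 959.17 + brokerage 274.37 + duty 2807.41 + delivery 1930.33 = 5971.28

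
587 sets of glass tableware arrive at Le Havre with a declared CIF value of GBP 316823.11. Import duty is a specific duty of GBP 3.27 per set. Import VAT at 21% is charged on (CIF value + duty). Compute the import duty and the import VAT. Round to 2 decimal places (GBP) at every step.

Import duty: GBP 1919.49; import VAT: GBP 66935.95

Import duty = 587 × 3.27 = 1919.49
VAT base = CIF + duty = 316823.11 + 1919.49 = 318742.60
Import VAT = 318742.60 × 21% = 66935.95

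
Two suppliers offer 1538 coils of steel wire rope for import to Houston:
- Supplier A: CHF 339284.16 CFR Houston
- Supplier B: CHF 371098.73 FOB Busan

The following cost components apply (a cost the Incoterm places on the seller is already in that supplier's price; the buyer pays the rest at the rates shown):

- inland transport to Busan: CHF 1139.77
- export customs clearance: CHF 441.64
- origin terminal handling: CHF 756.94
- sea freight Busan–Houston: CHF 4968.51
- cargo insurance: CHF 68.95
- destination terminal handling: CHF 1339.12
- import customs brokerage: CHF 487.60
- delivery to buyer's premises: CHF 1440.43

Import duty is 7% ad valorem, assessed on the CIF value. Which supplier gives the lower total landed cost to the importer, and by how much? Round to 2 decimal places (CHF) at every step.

Supplier A is cheaper by CHF 39357.89

Supplier A (CFR):
CIF value = CFR price + insurance = 339284.16 + 68.95 = 339353.11
Import duty = 339353.11 × 7% = 23754.72
Buyer bears (A): 68.95 + 1339.12 + 487.60 + 1440.43 = 3336.10
Landed cost (A) = invoice 339284.16 + 3336.10 + duty 23754.72 = 366374.98
Supplier B (FOB):
CIF value = FOB price + freight + insurance = 371098.73 + 4968.51 + 68.95 = 376136.19
Import duty = 376136.19 × 7% = 26329.53
Buyer bears (B): 4968.51 + 68.95 + 1339.12 + 487.60 + 1440.43 = 8304.61
Landed cost (B) = invoice 371098.73 + 8304.61 + duty 26329.53 = 405732.87
Difference = |366374.98 − 405732.87| = 39357.89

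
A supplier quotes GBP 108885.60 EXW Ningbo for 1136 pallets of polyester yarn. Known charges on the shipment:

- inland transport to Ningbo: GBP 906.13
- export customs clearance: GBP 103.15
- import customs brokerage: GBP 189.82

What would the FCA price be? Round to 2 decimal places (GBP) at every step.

Not relevant to the conversion: brokerage — on the buyer under both terms; not part of either seller's price.
From EXW to FCA, the seller additionally bears: inland to port, export clearance.
FCA price = 108885.60 + 906.13 + 103.15 = 109894.88

FCA price: GBP 109894.88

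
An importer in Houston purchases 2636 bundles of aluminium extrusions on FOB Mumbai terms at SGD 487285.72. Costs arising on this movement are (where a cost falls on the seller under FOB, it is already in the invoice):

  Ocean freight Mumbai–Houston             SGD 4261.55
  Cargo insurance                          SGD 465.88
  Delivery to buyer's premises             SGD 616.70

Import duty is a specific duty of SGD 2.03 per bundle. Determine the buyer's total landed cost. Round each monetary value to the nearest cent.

Total landed cost: SGD 497980.93

FOB: the seller bears costs until goods are on board at the origin port; the buyer bears freight, insurance and all costs thereafter.
CIF value = FOB price + freight + insurance = 487285.72 + 4261.55 + 465.88 = 492013.15
Import duty = 2636 × 2.03 = 5351.08
Buyer bears: freight 4261.55 + insurance 465.88 + delivery 616.70 + duty 5351.08 = 10695.21
Landed cost = invoice 487285.72 + 10695.21 = 497980.93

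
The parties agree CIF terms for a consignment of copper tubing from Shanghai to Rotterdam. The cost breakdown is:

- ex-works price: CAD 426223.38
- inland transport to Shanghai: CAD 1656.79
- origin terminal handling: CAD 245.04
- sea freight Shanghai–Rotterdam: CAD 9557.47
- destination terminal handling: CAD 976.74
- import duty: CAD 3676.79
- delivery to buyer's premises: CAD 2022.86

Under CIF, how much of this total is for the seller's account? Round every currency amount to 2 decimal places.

Seller's account: CAD 437682.68

CIF: the seller pays costs through ocean freight and marine insurance to the destination port.
Seller's account: goods 426223.38 + inland to port 1656.79 + origin terminal 245.04 + freight 9557.47 = 437682.68
Buyer's account: destination terminal 976.74 + duty 3676.79 + delivery 2022.86 = 6676.39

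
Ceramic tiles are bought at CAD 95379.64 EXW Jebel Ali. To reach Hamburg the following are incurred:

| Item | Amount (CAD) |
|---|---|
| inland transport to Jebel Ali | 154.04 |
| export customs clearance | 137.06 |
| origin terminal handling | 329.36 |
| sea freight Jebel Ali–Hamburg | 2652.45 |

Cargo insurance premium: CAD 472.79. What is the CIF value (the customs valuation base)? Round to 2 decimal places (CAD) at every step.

CIF value: CAD 99125.34

CIF = EXW price + pre-shipment costs + freight + insurance
CIF = 95379.64 + 154.04 + 137.06 + 329.36 + 2652.45 + 472.79 = 99125.34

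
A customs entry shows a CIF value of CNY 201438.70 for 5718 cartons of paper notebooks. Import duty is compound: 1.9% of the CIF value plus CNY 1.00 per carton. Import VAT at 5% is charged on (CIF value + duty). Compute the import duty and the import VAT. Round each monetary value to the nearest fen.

Ad valorem component: 201438.70 × 1.9% = 3827.34
Specific component: 5718 × 1.00 = 5718.00
Import duty = 3827.34 + 5718.00 = 9545.34
VAT base = CIF + duty = 201438.70 + 9545.34 = 210984.04
Import VAT = 210984.04 × 5% = 10549.20

Import duty: CNY 9545.34; import VAT: CNY 10549.20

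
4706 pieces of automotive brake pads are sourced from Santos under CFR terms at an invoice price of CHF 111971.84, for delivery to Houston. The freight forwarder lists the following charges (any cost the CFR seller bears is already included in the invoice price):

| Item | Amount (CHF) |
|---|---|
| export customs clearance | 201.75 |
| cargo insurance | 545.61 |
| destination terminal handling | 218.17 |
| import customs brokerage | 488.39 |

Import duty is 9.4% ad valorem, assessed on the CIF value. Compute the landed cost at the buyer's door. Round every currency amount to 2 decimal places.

Total landed cost: CHF 123800.65

CFR: the seller pays costs through ocean freight to the destination port, but not insurance.
Already in the invoice (seller's account under CFR): export clearance — exclude.
CIF value = CFR price + insurance = 111971.84 + 545.61 = 112517.45
Import duty = 112517.45 × 9.4% = 10576.64
Buyer bears: insurance 545.61 + destination terminal 218.17 + brokerage 488.39 + duty 10576.64 = 11828.81
Landed cost = invoice 111971.84 + 11828.81 = 123800.65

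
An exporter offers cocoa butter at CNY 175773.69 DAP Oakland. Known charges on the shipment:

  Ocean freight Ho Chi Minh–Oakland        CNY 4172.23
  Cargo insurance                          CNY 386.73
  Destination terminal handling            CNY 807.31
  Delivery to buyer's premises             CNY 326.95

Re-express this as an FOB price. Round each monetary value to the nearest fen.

From DAP to FOB, the seller no longer bears: freight, insurance, destination terminal, delivery.
FOB price = 175773.69 − 4172.23 − 386.73 − 807.31 − 326.95 = 170080.47

FOB price: CNY 170080.47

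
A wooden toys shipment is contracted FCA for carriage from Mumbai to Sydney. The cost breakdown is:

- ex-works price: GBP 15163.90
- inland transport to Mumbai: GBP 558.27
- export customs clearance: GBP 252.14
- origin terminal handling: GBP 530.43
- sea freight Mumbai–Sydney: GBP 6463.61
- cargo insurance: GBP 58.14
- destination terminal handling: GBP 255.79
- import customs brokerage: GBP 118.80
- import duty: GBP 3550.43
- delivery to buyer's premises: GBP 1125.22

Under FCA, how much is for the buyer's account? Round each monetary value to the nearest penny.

Buyer's account: GBP 12102.42

FCA: the seller delivers export-cleared goods to the carrier; the buyer bears costs from that point.
Seller's account: goods 15163.90 + inland to port 558.27 + export clearance 252.14 = 15974.31
Buyer's account: origin terminal 530.43 + freight 6463.61 + insurance 58.14 + destination terminal 255.79 + brokerage 118.80 + duty 3550.43 + delivery 1125.22 = 12102.42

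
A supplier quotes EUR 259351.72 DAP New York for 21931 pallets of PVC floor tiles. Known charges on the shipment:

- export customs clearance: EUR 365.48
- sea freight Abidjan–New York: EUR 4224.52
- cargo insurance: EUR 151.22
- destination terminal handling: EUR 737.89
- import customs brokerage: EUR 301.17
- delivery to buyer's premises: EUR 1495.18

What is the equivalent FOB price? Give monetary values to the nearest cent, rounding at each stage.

FOB price: EUR 252742.91

Not relevant to the conversion: export clearance — on the seller under both DAP and FOB; already in the DAP price and stays in the FOB price. brokerage — on the buyer under both terms; not part of either seller's price.
From DAP to FOB, the seller no longer bears: freight, insurance, destination terminal, delivery.
FOB price = 259351.72 − 4224.52 − 151.22 − 737.89 − 1495.18 = 252742.91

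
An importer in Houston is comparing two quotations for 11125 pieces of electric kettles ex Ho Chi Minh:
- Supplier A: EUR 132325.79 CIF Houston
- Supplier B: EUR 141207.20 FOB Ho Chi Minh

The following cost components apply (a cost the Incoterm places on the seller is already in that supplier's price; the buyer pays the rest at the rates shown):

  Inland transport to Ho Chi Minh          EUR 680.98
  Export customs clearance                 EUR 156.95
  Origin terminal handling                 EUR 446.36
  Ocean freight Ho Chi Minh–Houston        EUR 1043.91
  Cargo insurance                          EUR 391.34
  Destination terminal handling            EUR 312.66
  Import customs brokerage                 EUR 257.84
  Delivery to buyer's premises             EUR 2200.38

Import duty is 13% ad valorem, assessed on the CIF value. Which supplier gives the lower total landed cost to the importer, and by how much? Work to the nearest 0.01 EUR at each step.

Supplier A is cheaper by EUR 11657.83

Supplier A (CIF):
The CIF price already equals the CIF value: 132325.79
Import duty = 132325.79 × 13% = 17202.35
Buyer bears (A): 312.66 + 257.84 + 2200.38 = 2770.88
Landed cost (A) = invoice 132325.79 + 2770.88 + duty 17202.35 = 152299.02
Supplier B (FOB):
CIF value = FOB price + freight + insurance = 141207.20 + 1043.91 + 391.34 = 142642.45
Import duty = 142642.45 × 13% = 18543.52
Buyer bears (B): 1043.91 + 391.34 + 312.66 + 257.84 + 2200.38 = 4206.13
Landed cost (B) = invoice 141207.20 + 4206.13 + duty 18543.52 = 163956.85
Difference = |152299.02 − 163956.85| = 11657.83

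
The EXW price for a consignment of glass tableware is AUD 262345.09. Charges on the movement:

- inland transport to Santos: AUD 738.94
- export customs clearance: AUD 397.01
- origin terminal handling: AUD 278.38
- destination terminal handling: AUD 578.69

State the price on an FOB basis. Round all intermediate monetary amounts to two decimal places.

Not relevant to the conversion: destination terminal — on the buyer under both terms; not part of either seller's price.
From EXW to FOB, the seller additionally bears: inland to port, export clearance, origin terminal.
FOB price = 262345.09 + 738.94 + 397.01 + 278.38 = 263759.42

FOB price: AUD 263759.42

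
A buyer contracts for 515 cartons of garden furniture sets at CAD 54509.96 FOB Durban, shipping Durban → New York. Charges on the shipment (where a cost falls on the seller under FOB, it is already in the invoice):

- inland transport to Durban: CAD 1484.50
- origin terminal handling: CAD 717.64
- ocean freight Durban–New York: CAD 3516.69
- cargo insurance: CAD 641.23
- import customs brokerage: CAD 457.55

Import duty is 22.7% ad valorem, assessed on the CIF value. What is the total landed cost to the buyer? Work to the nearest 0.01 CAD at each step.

FOB: the seller bears costs until goods are on board at the origin port; the buyer bears freight, insurance and all costs thereafter.
Already in the invoice (seller's account under FOB): inland to port, origin terminal — exclude.
CIF value = FOB price + freight + insurance = 54509.96 + 3516.69 + 641.23 = 58667.88
Import duty = 58667.88 × 22.7% = 13317.61
Buyer bears: freight 3516.69 + insurance 641.23 + brokerage 457.55 + duty 13317.61 = 17933.08
Landed cost = invoice 54509.96 + 17933.08 = 72443.04

Total landed cost: CAD 72443.04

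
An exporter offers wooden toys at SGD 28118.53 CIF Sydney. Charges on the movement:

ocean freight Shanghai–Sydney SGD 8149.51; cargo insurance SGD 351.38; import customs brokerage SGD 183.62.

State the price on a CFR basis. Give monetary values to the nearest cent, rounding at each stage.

Not relevant to the conversion: freight — on the seller under both CIF and CFR; already in the CIF price and stays in the CFR price. brokerage — on the buyer under both terms; not part of either seller's price.
From CIF to CFR, the seller no longer bears: insurance.
CFR price = 28118.53 − 351.38 = 27767.15

CFR price: SGD 27767.15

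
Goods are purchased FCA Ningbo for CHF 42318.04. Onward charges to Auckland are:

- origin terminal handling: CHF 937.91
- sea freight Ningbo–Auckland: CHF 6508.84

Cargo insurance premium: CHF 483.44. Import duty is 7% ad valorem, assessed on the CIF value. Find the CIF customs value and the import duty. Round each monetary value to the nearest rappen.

CIF = FCA price + pre-shipment costs + freight + insurance
CIF = 42318.04 + 937.91 + 6508.84 + 483.44 = 50248.23
Import duty = 50248.23 × 7% = 3517.38

CIF value: CHF 50248.23; import duty: CHF 3517.38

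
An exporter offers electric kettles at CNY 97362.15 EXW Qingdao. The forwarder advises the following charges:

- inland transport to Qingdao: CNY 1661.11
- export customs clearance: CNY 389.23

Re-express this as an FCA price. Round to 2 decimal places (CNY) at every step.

From EXW to FCA, the seller additionally bears: inland to port, export clearance.
FCA price = 97362.15 + 1661.11 + 389.23 = 99412.49

FCA price: CNY 99412.49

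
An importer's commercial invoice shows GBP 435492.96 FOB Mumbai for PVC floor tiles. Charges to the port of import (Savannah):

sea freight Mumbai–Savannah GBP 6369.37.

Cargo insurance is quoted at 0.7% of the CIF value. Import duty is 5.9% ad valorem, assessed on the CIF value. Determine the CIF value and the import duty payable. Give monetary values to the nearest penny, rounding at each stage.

Let C be the CIF value. C = FOB price + freight + 0.7% × C
C − 0.7% × C = 435492.96 + 6369.37
0.993 × C = 441862.33
C = 441862.33 / 0.993 = 444977.17
Insurance premium = 0.7% × 444977.17 = 3114.84
Import duty = 444977.17 × 5.9% = 26253.65

CIF value: GBP 444977.17; import duty: GBP 26253.65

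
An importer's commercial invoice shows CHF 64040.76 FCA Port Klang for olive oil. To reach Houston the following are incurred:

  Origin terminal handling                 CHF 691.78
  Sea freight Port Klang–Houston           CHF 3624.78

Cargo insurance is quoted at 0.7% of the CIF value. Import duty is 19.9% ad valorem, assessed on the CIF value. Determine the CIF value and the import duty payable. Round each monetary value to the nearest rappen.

CIF value: CHF 68839.19; import duty: CHF 13699.00

Let C be the CIF value. C = FCA price + pre-shipment costs + freight + 0.7% × C
C − 0.7% × C = 64040.76 + 691.78 + 3624.78
0.993 × C = 68357.32
C = 68357.32 / 0.993 = 68839.19
Insurance premium = 0.7% × 68839.19 = 481.87
Import duty = 68839.19 × 19.9% = 13699.00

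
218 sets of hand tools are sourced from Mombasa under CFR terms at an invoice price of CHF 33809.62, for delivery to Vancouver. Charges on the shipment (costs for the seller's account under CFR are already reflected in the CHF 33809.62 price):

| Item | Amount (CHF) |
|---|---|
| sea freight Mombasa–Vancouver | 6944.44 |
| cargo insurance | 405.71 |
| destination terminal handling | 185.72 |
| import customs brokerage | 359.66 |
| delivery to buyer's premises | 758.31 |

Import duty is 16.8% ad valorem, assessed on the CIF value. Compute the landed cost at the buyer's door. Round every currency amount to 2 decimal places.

CFR: the seller pays costs through ocean freight to the destination port, but not insurance.
Already in the invoice (seller's account under CFR): freight — exclude.
CIF value = CFR price + insurance = 33809.62 + 405.71 = 34215.33
Import duty = 34215.33 × 16.8% = 5748.18
Buyer bears: insurance 405.71 + destination terminal 185.72 + brokerage 359.66 + delivery 758.31 + duty 5748.18 = 7457.58
Landed cost = invoice 33809.62 + 7457.58 = 41267.20

Total landed cost: CHF 41267.20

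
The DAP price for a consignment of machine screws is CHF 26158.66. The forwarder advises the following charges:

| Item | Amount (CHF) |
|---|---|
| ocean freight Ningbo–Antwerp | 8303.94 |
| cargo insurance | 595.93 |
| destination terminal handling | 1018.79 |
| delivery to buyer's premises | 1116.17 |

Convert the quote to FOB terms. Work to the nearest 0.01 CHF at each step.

From DAP to FOB, the seller no longer bears: freight, insurance, destination terminal, delivery.
FOB price = 26158.66 − 8303.94 − 595.93 − 1018.79 − 1116.17 = 15123.83

FOB price: CHF 15123.83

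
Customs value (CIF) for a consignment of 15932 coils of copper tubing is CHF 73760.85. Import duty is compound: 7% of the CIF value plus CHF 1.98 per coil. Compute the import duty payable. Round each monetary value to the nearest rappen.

Ad valorem component: 73760.85 × 7% = 5163.26
Specific component: 15932 × 1.98 = 31545.36
Import duty = 5163.26 + 31545.36 = 36708.62

Import duty: CHF 36708.62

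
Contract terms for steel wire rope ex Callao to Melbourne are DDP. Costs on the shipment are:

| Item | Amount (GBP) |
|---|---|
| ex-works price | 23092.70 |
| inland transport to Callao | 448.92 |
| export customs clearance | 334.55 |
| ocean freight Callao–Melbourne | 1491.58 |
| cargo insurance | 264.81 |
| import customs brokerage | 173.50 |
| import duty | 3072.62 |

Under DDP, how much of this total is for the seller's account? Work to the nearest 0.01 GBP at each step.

DDP: the seller bears all costs including import duty.
Seller's account: goods 23092.70 + inland to port 448.92 + export clearance 334.55 + freight 1491.58 + insurance 264.81 + brokerage 173.50 + duty 3072.62 = 28878.68
Buyer's account: 0.00

Seller's account: GBP 28878.68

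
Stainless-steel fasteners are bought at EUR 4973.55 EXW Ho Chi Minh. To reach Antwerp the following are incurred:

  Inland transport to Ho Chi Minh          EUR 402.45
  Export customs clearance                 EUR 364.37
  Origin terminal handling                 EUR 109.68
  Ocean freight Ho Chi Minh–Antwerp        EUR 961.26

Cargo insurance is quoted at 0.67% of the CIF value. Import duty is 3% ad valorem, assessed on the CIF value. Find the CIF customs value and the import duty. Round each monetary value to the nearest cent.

Let C be the CIF value. C = EXW price + pre-shipment costs + freight + 0.67% × C
C − 0.67% × C = 4973.55 + 402.45 + 364.37 + 109.68 + 961.26
0.9933 × C = 6811.31
C = 6811.31 / 0.9933 = 6857.25
Insurance premium = 0.67% × 6857.25 = 45.94
Import duty = 6857.25 × 3% = 205.72

CIF value: EUR 6857.25; import duty: EUR 205.72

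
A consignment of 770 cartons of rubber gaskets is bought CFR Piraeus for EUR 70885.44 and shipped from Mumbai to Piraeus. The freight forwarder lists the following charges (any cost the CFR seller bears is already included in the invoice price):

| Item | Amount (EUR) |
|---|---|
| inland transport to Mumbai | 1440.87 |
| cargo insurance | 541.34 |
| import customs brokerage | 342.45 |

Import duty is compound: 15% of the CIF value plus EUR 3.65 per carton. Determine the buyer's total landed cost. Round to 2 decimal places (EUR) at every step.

Total landed cost: EUR 85293.75

CFR: the seller pays costs through ocean freight to the destination port, but not insurance.
Already in the invoice (seller's account under CFR): inland to port — exclude.
CIF value = CFR price + insurance = 70885.44 + 541.34 = 71426.78
Ad valorem component: 71426.78 × 15% = 10714.02
Specific component: 770 × 3.65 = 2810.50
Import duty = 10714.02 + 2810.50 = 13524.52
Buyer bears: insurance 541.34 + brokerage 342.45 + duty 13524.52 = 14408.31
Landed cost = invoice 70885.44 + 14408.31 = 85293.75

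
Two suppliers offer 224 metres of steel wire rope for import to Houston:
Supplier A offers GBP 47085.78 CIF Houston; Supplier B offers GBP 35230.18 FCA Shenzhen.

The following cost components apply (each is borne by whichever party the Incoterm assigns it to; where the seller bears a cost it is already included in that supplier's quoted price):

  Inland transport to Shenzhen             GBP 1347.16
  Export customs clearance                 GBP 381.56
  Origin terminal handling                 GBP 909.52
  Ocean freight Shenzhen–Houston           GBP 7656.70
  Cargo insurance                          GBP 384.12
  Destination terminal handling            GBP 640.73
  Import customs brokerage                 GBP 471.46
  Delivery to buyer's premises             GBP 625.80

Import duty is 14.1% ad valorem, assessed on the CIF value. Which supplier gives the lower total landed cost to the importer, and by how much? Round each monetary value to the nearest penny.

Supplier B is cheaper by GBP 3314.90

Supplier A (CIF):
The CIF price already equals the CIF value: 47085.78
Import duty = 47085.78 × 14.1% = 6639.09
Buyer bears (A): 640.73 + 471.46 + 625.80 = 1737.99
Landed cost (A) = invoice 47085.78 + 1737.99 + duty 6639.09 = 55462.86
Supplier B (FCA):
CIF value = FCA price + origin terminal + freight + insurance = 35230.18 + 909.52 + 7656.70 + 384.12 = 44180.52
Import duty = 44180.52 × 14.1% = 6229.45
Buyer bears (B): 909.52 + 7656.70 + 384.12 + 640.73 + 471.46 + 625.80 = 10688.33
Landed cost (B) = invoice 35230.18 + 10688.33 + duty 6229.45 = 52147.96
Difference = |55462.86 − 52147.96| = 3314.90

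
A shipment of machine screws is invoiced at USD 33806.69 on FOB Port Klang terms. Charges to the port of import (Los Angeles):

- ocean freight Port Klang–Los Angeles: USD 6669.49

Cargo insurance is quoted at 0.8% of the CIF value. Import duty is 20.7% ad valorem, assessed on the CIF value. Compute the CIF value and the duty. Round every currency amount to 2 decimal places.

Let C be the CIF value. C = FOB price + freight + 0.8% × C
C − 0.8% × C = 33806.69 + 6669.49
0.992 × C = 40476.18
C = 40476.18 / 0.992 = 40802.60
Insurance premium = 0.8% × 40802.60 = 326.42
Import duty = 40802.60 × 20.7% = 8446.14

CIF value: USD 40802.60; import duty: USD 8446.14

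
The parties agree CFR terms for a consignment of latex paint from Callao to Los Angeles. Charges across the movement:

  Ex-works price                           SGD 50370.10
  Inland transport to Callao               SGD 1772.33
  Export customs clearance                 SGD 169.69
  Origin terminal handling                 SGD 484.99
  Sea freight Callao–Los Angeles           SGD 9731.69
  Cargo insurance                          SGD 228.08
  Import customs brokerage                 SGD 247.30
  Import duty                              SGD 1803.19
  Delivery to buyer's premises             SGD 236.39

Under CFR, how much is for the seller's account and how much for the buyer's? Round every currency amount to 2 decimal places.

CFR: the seller pays costs through ocean freight to the destination port, but not insurance.
Seller's account: goods 50370.10 + inland to port 1772.33 + export clearance 169.69 + origin terminal 484.99 + freight 9731.69 = 62528.80
Buyer's account: insurance 228.08 + brokerage 247.30 + duty 1803.19 + delivery 236.39 = 2514.96

Seller: SGD 62528.80; buyer: SGD 2514.96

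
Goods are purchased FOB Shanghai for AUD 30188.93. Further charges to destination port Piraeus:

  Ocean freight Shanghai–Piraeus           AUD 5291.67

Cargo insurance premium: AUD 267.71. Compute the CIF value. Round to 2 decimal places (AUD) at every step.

CIF value: AUD 35748.31

CIF = FOB price + freight + insurance
CIF = 30188.93 + 5291.67 + 267.71 = 35748.31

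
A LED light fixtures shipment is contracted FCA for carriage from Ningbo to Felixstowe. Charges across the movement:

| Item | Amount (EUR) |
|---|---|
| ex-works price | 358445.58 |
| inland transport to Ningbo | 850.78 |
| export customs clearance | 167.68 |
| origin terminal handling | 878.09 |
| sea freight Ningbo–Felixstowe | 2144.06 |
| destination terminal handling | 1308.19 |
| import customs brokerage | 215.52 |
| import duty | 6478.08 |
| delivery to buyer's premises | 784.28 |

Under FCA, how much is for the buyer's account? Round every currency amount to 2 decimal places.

Buyer's account: EUR 11808.22

FCA: the seller delivers export-cleared goods to the carrier; the buyer bears costs from that point.
Seller's account: goods 358445.58 + inland to port 850.78 + export clearance 167.68 = 359464.04
Buyer's account: origin terminal 878.09 + freight 2144.06 + destination terminal 1308.19 + brokerage 215.52 + duty 6478.08 + delivery 784.28 = 11808.22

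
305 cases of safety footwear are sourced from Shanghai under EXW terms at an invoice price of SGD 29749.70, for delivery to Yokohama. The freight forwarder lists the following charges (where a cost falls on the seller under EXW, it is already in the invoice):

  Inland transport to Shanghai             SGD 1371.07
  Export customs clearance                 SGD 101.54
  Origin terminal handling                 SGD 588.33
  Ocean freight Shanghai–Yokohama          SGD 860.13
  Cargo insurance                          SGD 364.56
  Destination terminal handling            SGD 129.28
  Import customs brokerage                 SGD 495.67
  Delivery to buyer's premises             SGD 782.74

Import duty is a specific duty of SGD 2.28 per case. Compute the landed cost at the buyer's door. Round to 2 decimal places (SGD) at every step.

Total landed cost: SGD 35138.42

EXW: the seller makes goods available at their premises; the buyer bears all onward costs.
CIF value = EXW price + inland to port + export clearance + origin terminal + freight + insurance = 29749.70 + 1371.07 + 101.54 + 588.33 + 860.13 + 364.56 = 33035.33
Import duty = 305 × 2.28 = 695.40
Buyer bears: inland to port 1371.07 + export clearance 101.54 + origin terminal 588.33 + freight 860.13 + insurance 364.56 + destination terminal 129.28 + brokerage 495.67 + delivery 782.74 + duty 695.40 = 5388.72
Landed cost = invoice 29749.70 + 5388.72 = 35138.42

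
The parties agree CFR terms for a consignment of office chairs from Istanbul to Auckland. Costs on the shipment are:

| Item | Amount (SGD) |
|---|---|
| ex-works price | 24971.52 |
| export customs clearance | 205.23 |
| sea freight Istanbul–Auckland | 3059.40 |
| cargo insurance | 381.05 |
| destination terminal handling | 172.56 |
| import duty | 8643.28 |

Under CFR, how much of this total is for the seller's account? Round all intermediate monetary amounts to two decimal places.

Seller's account: SGD 28236.15

CFR: the seller pays costs through ocean freight to the destination port, but not insurance.
Seller's account: goods 24971.52 + export clearance 205.23 + freight 3059.40 = 28236.15
Buyer's account: insurance 381.05 + destination terminal 172.56 + duty 8643.28 = 9196.89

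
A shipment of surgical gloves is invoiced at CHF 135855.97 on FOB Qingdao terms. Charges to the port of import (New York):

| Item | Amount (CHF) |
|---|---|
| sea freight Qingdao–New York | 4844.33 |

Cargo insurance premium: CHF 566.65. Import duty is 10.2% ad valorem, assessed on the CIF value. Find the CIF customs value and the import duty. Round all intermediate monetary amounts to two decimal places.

CIF = FOB price + freight + insurance
CIF = 135855.97 + 4844.33 + 566.65 = 141266.95
Import duty = 141266.95 × 10.2% = 14409.23

CIF value: CHF 141266.95; import duty: CHF 14409.23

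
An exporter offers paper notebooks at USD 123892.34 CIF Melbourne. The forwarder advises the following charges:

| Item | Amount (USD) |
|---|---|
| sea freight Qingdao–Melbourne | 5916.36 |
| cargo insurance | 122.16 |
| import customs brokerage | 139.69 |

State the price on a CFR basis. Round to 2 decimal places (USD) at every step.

Not relevant to the conversion: freight — on the seller under both CIF and CFR; already in the CIF price and stays in the CFR price. brokerage — on the buyer under both terms; not part of either seller's price.
From CIF to CFR, the seller no longer bears: insurance.
CFR price = 123892.34 − 122.16 = 123770.18

CFR price: USD 123770.18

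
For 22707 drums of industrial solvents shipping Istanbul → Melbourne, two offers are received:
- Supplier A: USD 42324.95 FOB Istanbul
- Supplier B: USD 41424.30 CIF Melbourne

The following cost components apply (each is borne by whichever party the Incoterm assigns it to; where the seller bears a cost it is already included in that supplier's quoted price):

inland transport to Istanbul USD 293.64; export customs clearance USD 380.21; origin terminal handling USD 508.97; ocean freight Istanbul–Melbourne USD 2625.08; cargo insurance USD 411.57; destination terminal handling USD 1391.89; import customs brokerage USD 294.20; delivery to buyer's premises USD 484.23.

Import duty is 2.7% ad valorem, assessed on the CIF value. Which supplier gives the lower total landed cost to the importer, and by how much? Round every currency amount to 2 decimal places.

Supplier B is cheaper by USD 4043.60

Supplier A (FOB):
CIF value = FOB price + freight + insurance = 42324.95 + 2625.08 + 411.57 = 45361.60
Import duty = 45361.60 × 2.7% = 1224.76
Buyer bears (A): 2625.08 + 411.57 + 1391.89 + 294.20 + 484.23 = 5206.97
Landed cost (A) = invoice 42324.95 + 5206.97 + duty 1224.76 = 48756.68
Supplier B (CIF):
The CIF price already equals the CIF value: 41424.30
Import duty = 41424.30 × 2.7% = 1118.46
Buyer bears (B): 1391.89 + 294.20 + 484.23 = 2170.32
Landed cost (B) = invoice 41424.30 + 2170.32 + duty 1118.46 = 44713.08
Difference = |48756.68 − 44713.08| = 4043.60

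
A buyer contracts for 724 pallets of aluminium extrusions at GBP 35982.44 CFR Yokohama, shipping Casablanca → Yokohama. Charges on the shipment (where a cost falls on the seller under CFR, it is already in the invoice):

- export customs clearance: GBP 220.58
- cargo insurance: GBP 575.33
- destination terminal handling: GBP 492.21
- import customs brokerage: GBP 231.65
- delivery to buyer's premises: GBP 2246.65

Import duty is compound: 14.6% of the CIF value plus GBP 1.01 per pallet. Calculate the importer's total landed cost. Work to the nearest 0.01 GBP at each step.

CFR: the seller pays costs through ocean freight to the destination port, but not insurance.
Already in the invoice (seller's account under CFR): export clearance — exclude.
CIF value = CFR price + insurance = 35982.44 + 575.33 = 36557.77
Ad valorem component: 36557.77 × 14.6% = 5337.43
Specific component: 724 × 1.01 = 731.24
Import duty = 5337.43 + 731.24 = 6068.67
Buyer bears: insurance 575.33 + destination terminal 492.21 + brokerage 231.65 + delivery 2246.65 + duty 6068.67 = 9614.51
Landed cost = invoice 35982.44 + 9614.51 = 45596.95

Total landed cost: GBP 45596.95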